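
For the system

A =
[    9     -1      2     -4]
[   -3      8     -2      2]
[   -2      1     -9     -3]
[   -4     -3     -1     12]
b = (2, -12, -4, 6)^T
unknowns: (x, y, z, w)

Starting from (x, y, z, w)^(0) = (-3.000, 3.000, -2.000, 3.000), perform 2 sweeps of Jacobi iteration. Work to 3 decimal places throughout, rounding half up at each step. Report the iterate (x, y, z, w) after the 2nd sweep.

Iteration 1:
  x = (2 - (-1)·3.000 - (2)·-2.000 - (-4)·3.000) / (9) = 2.333
  y = (-12 - (-3)·-3.000 - (-2)·-2.000 - (2)·3.000) / (8) = -3.875
  z = (-4 - (-2)·-3.000 - (1)·3.000 - (-3)·3.000) / (-9) = 0.444
  w = (6 - (-4)·-3.000 - (-3)·3.000 - (-1)·-2.000) / (12) = 0.083
Iteration 2:
  x = (2 - (-1)·-3.875 - (2)·0.444 - (-4)·0.083) / (9) = -0.270
  y = (-12 - (-3)·2.333 - (-2)·0.444 - (2)·0.083) / (8) = -0.535
  z = (-4 - (-2)·2.333 - (1)·-3.875 - (-3)·0.083) / (-9) = -0.532
  w = (6 - (-4)·2.333 - (-3)·-3.875 - (-1)·0.444) / (12) = 0.346

(-0.270, -0.535, -0.532, 0.346)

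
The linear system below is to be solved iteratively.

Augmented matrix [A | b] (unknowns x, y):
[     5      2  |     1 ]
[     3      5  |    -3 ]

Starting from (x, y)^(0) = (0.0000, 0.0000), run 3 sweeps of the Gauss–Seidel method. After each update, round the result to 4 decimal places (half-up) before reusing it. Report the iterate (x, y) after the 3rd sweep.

Iteration 1:
  x = (1 - (2)·0.0000) / (5) = 0.2000
  y = (-3 - (3)·0.2000) / (5) = -0.7200
Iteration 2:
  x = (1 - (2)·-0.7200) / (5) = 0.4880
  y = (-3 - (3)·0.4880) / (5) = -0.8928
Iteration 3:
  x = (1 - (2)·-0.8928) / (5) = 0.5571
  y = (-3 - (3)·0.5571) / (5) = -0.9343

(0.5571, -0.9343)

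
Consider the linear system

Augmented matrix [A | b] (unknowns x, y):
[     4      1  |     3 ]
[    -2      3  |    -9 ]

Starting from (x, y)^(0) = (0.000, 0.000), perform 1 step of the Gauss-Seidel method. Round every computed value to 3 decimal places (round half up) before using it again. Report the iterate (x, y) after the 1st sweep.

Iteration 1:
  x = (3 - (1)·0.000) / (4) = 0.750
  y = (-9 - (-2)·0.750) / (3) = -2.500

(0.750, -2.500)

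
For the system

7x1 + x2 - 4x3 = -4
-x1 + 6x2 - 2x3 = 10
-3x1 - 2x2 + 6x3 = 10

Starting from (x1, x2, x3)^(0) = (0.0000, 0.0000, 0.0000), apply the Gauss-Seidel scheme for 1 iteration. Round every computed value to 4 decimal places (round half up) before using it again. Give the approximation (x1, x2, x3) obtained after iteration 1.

(-0.5714, 1.5714, 1.9048)

Iteration 1:
  x1 = (-4 - (1)·0.0000 - (-4)·0.0000) / (7) = -0.5714
  x2 = (10 - (-1)·-0.5714 - (-2)·0.0000) / (6) = 1.5714
  x3 = (10 - (-3)·-0.5714 - (-2)·1.5714) / (6) = 1.9048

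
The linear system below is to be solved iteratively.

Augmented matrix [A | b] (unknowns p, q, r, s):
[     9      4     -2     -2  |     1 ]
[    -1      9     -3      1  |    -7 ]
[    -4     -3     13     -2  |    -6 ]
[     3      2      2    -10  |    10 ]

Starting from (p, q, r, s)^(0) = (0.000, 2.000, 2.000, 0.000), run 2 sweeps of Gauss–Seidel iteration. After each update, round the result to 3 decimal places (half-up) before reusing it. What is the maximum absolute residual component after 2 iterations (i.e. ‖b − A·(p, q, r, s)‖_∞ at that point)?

Iteration 1:
  p = (1 - (4)·2.000 - (-2)·2.000 - (-2)·0.000) / (9) = -0.333
  q = (-7 - (-1)·-0.333 - (-3)·2.000 - (1)·0.000) / (9) = -0.148
  r = (-6 - (-4)·-0.333 - (-3)·-0.148 - (-2)·0.000) / (13) = -0.598
  s = (10 - (3)·-0.333 - (2)·-0.148 - (2)·-0.598) / (-10) = -1.249
Iteration 2:
  p = (1 - (4)·-0.148 - (-2)·-0.598 - (-2)·-1.249) / (9) = -0.234
  q = (-7 - (-1)·-0.234 - (-3)·-0.598 - (1)·-1.249) / (9) = -0.864
  r = (-6 - (-4)·-0.234 - (-3)·-0.864 - (-2)·-1.249) / (13) = -0.925
  s = (10 - (3)·-0.234 - (2)·-0.864 - (2)·-0.925) / (-10) = -1.428
Residual b − A·x = (1.856, -0.805, -0.359, 0.000); ∞-norm = 1.856

1.856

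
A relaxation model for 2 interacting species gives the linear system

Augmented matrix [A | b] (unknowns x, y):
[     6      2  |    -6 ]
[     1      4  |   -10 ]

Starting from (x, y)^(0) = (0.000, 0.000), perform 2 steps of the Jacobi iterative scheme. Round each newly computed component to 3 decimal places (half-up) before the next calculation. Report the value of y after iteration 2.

Iteration 1:
  x = (-6 - (2)·0.000) / (6) = -1.000
  y = (-10 - (1)·0.000) / (4) = -2.500
Iteration 2:
  x = (-6 - (2)·-2.500) / (6) = -0.167
  y = (-10 - (1)·-1.000) / (4) = -2.250

-2.250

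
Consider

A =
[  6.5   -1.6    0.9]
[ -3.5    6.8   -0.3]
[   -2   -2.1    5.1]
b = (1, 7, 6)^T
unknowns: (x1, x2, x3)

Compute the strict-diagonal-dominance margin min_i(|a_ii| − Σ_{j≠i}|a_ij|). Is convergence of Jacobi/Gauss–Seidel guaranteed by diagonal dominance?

1

row 1: |6.5| − (1.6+0.9) = 4
row 2: |6.8| − (3.5+0.3) = 3
row 3: |5.1| − (2+2.1) = 1
minimum over rows = 1 → strictly diagonally dominant (convergence guaranteed)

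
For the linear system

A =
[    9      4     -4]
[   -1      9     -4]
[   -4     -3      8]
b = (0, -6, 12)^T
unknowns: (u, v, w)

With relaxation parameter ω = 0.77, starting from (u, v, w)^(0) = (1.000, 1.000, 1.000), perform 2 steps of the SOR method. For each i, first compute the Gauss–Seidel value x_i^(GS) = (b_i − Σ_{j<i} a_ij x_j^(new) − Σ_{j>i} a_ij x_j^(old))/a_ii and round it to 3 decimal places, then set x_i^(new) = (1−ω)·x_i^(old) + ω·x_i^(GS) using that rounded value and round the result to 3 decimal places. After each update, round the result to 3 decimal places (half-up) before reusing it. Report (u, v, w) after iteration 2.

Iteration 1:
  u: GS value = (0 - (4)·1.000 - (-4)·1.000) / (9) = 0.000;  u ← (1−ω)·1.000 + ω·0.000 = 0.230
  v: GS value = (-6 - (-1)·0.230 - (-4)·1.000) / (9) = -0.197;  v ← (1−ω)·1.000 + ω·-0.197 = 0.078
  w: GS value = (12 - (-4)·0.230 - (-3)·0.078) / (8) = 1.644;  w ← (1−ω)·1.000 + ω·1.644 = 1.496
Iteration 2:
  u: GS value = (0 - (4)·0.078 - (-4)·1.496) / (9) = 0.630;  u ← (1−ω)·0.230 + ω·0.630 = 0.538
  v: GS value = (-6 - (-1)·0.538 - (-4)·1.496) / (9) = 0.058;  v ← (1−ω)·0.078 + ω·0.058 = 0.063
  w: GS value = (12 - (-4)·0.538 - (-3)·0.063) / (8) = 1.793;  w ← (1−ω)·1.496 + ω·1.793 = 1.725

(0.538, 0.063, 1.725)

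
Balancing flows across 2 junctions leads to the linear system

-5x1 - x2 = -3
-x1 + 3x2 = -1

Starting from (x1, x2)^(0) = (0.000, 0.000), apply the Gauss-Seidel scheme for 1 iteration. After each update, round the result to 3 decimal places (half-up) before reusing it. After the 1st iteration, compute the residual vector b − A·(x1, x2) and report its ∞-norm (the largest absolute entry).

0.133

Iteration 1:
  x1 = (-3 - (-1)·0.000) / (-5) = 0.600
  x2 = (-1 - (-1)·0.600) / (3) = -0.133
Residual b − A·x = (-0.133, -0.001); ∞-norm = 0.133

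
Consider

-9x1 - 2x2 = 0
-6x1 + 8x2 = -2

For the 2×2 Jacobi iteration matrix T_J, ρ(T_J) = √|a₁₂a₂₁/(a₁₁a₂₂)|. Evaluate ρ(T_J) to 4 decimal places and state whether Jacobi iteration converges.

a₁₂a₂₁/(a₁₁a₂₂) = (-2)·(-6) / ((-9)·(8)) = -0.166667
ρ = √|-0.166667| = √0.166667 = 0.4082
ρ < 1, so Jacobi converges

0.4082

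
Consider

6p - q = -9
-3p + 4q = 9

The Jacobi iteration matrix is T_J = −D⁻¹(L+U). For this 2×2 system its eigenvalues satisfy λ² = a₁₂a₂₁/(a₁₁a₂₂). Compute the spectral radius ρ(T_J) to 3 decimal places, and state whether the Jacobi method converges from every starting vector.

a₁₂a₂₁/(a₁₁a₂₂) = (-1)·(-3) / ((6)·(4)) = 0.125000
ρ = √|0.125000| = √0.125000 = 0.354
ρ < 1, so Jacobi converges

0.354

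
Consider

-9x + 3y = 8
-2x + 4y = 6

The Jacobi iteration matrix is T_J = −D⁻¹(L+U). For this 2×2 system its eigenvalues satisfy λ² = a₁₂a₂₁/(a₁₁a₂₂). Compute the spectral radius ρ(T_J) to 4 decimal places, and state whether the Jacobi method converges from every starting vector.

0.4082

a₁₂a₂₁/(a₁₁a₂₂) = (3)·(-2) / ((-9)·(4)) = 0.166667
ρ = √|0.166667| = √0.166667 = 0.4082
ρ < 1, so Jacobi converges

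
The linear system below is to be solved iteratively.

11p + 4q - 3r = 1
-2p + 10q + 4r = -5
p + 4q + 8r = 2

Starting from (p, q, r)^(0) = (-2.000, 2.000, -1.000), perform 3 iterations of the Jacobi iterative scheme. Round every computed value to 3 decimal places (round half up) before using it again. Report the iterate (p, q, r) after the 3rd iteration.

Iteration 1:
  p = (1 - (4)·2.000 - (-3)·-1.000) / (11) = -0.909
  q = (-5 - (-2)·-2.000 - (4)·-1.000) / (10) = -0.500
  r = (2 - (1)·-2.000 - (4)·2.000) / (8) = -0.500
Iteration 2:
  p = (1 - (4)·-0.500 - (-3)·-0.500) / (11) = 0.136
  q = (-5 - (-2)·-0.909 - (4)·-0.500) / (10) = -0.482
  r = (2 - (1)·-0.909 - (4)·-0.500) / (8) = 0.614
Iteration 3:
  p = (1 - (4)·-0.482 - (-3)·0.614) / (11) = 0.434
  q = (-5 - (-2)·0.136 - (4)·0.614) / (10) = -0.718
  r = (2 - (1)·0.136 - (4)·-0.482) / (8) = 0.474

(0.434, -0.718, 0.474)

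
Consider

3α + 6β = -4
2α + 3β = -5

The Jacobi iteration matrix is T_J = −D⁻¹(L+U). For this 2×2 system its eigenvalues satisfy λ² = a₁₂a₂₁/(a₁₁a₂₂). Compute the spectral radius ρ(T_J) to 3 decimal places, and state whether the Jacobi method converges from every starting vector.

1.155

a₁₂a₂₁/(a₁₁a₂₂) = (6)·(2) / ((3)·(3)) = 1.333333
ρ = √|1.333333| = √1.333333 = 1.155
ρ > 1, so Jacobi diverges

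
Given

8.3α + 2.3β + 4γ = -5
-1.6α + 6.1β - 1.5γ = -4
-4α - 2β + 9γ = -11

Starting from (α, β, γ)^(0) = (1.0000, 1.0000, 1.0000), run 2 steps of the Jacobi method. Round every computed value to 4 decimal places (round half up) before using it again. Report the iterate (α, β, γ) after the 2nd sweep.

Iteration 1:
  α = (-5 - (2.3)·1.0000 - (4)·1.0000) / (8.3) = -1.3614
  β = (-4 - (-1.6)·1.0000 - (-1.5)·1.0000) / (6.1) = -0.1475
  γ = (-11 - (-4)·1.0000 - (-2)·1.0000) / (9) = -0.5556
Iteration 2:
  α = (-5 - (2.3)·-0.1475 - (4)·-0.5556) / (8.3) = -0.2938
  β = (-4 - (-1.6)·-1.3614 - (-1.5)·-0.5556) / (6.1) = -1.1494
  γ = (-11 - (-4)·-1.3614 - (-2)·-0.1475) / (9) = -1.8601

(-0.2938, -1.1494, -1.8601)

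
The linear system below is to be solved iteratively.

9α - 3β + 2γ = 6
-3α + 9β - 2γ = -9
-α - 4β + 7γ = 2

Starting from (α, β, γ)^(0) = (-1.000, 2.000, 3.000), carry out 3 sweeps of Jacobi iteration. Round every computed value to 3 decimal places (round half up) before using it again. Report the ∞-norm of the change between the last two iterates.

Iteration 1:
  α = (6 - (-3)·2.000 - (2)·3.000) / (9) = 0.667
  β = (-9 - (-3)·-1.000 - (-2)·3.000) / (9) = -0.667
  γ = (2 - (-1)·-1.000 - (-4)·2.000) / (7) = 1.286
Iteration 2:
  α = (6 - (-3)·-0.667 - (2)·1.286) / (9) = 0.159
  β = (-9 - (-3)·0.667 - (-2)·1.286) / (9) = -0.492
  γ = (2 - (-1)·0.667 - (-4)·-0.667) / (7) = 0.000
Iteration 3:
  α = (6 - (-3)·-0.492 - (2)·0.000) / (9) = 0.503
  β = (-9 - (-3)·0.159 - (-2)·0.000) / (9) = -0.947
  γ = (2 - (-1)·0.159 - (-4)·-0.492) / (7) = 0.027
Change: (0.344, -0.455, 0.027) → max |·| = 0.455

0.455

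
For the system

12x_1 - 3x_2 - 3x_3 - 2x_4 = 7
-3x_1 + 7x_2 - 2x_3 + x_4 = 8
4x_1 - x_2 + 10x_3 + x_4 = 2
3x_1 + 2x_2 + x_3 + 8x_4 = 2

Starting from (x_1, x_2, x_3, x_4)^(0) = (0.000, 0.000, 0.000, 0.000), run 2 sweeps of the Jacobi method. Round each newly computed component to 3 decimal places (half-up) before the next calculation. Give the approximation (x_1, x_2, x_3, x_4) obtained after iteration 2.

Iteration 1:
  x_1 = (7 - (-3)·0.000 - (-3)·0.000 - (-2)·0.000) / (12) = 0.583
  x_2 = (8 - (-3)·0.000 - (-2)·0.000 - (1)·0.000) / (7) = 1.143
  x_3 = (2 - (4)·0.000 - (-1)·0.000 - (1)·0.000) / (10) = 0.200
  x_4 = (2 - (3)·0.000 - (2)·0.000 - (1)·0.000) / (8) = 0.250
Iteration 2:
  x_1 = (7 - (-3)·1.143 - (-3)·0.200 - (-2)·0.250) / (12) = 0.961
  x_2 = (8 - (-3)·0.583 - (-2)·0.200 - (1)·0.250) / (7) = 1.414
  x_3 = (2 - (4)·0.583 - (-1)·1.143 - (1)·0.250) / (10) = 0.056
  x_4 = (2 - (3)·0.583 - (2)·1.143 - (1)·0.200) / (8) = -0.279

(0.961, 1.414, 0.056, -0.279)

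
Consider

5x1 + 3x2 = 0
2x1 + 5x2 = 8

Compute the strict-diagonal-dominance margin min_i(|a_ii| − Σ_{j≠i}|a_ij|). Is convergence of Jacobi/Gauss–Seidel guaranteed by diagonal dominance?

2

row 1: |5| − (3) = 2
row 2: |5| − (2) = 3
minimum over rows = 2 → strictly diagonally dominant (convergence guaranteed)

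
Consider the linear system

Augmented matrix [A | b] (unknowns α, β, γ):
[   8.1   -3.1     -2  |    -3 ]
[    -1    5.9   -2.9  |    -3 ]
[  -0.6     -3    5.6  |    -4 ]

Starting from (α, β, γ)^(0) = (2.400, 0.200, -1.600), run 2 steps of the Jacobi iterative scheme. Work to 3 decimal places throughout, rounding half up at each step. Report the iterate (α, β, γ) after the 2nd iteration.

Iteration 1:
  α = (-3 - (-3.1)·0.200 - (-2)·-1.600) / (8.1) = -0.689
  β = (-3 - (-1)·2.400 - (-2.9)·-1.600) / (5.9) = -0.888
  γ = (-4 - (-0.6)·2.400 - (-3)·0.200) / (5.6) = -0.350
Iteration 2:
  α = (-3 - (-3.1)·-0.888 - (-2)·-0.350) / (8.1) = -0.797
  β = (-3 - (-1)·-0.689 - (-2.9)·-0.350) / (5.9) = -0.797
  γ = (-4 - (-0.6)·-0.689 - (-3)·-0.888) / (5.6) = -1.264

(-0.797, -0.797, -1.264)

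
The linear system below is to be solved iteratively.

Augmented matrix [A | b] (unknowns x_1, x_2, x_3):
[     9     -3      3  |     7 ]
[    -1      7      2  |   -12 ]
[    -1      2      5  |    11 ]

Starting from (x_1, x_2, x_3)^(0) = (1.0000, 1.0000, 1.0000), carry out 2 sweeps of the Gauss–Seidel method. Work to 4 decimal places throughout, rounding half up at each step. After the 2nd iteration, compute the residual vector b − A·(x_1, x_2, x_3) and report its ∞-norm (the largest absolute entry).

Iteration 1:
  x_1 = (7 - (-3)·1.0000 - (3)·1.0000) / (9) = 0.7778
  x_2 = (-12 - (-1)·0.7778 - (2)·1.0000) / (7) = -1.8889
  x_3 = (11 - (-1)·0.7778 - (2)·-1.8889) / (5) = 3.1111
Iteration 2:
  x_1 = (7 - (-3)·-1.8889 - (3)·3.1111) / (9) = -0.8889
  x_2 = (-12 - (-1)·-0.8889 - (2)·3.1111) / (7) = -2.7302
  x_3 = (11 - (-1)·-0.8889 - (2)·-2.7302) / (5) = 3.1143
Residual b − A·x = (-2.5334, -0.0061, 0.0000); ∞-norm = 2.5334

2.5334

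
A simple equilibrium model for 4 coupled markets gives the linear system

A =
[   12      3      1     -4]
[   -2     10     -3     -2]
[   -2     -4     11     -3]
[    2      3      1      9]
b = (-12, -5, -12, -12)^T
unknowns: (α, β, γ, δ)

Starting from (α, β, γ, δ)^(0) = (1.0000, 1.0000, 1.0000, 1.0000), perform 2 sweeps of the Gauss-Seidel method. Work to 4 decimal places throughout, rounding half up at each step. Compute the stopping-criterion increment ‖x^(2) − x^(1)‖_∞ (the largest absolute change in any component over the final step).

Iteration 1:
  α = (-12 - (3)·1.0000 - (1)·1.0000 - (-4)·1.0000) / (12) = -1.0000
  β = (-5 - (-2)·-1.0000 - (-3)·1.0000 - (-2)·1.0000) / (10) = -0.2000
  γ = (-12 - (-2)·-1.0000 - (-4)·-0.2000 - (-3)·1.0000) / (11) = -1.0727
  δ = (-12 - (2)·-1.0000 - (3)·-0.2000 - (1)·-1.0727) / (9) = -0.9253
Iteration 2:
  α = (-12 - (3)·-0.2000 - (1)·-1.0727 - (-4)·-0.9253) / (12) = -1.1690
  β = (-5 - (-2)·-1.1690 - (-3)·-1.0727 - (-2)·-0.9253) / (10) = -1.2407
  γ = (-12 - (-2)·-1.1690 - (-4)·-1.2407 - (-3)·-0.9253) / (11) = -2.0070
  δ = (-12 - (2)·-1.1690 - (3)·-1.2407 - (1)·-2.0070) / (9) = -0.4370
Change: (-0.1690, -1.0407, -0.9343, 0.4883) → max |·| = 1.0407

1.0407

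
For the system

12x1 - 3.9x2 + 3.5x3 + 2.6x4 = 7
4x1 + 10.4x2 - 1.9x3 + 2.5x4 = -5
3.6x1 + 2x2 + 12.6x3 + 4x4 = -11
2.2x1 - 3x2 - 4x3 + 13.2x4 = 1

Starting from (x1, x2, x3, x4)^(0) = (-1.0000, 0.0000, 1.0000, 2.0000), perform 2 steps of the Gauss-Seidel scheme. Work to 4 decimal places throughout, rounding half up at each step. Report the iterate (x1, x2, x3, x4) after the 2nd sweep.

(0.8454, -0.9388, -0.8147, -0.5254)

Iteration 1:
  x1 = (7 - (-3.9)·0.0000 - (3.5)·1.0000 - (2.6)·2.0000) / (12) = -0.1417
  x2 = (-5 - (4)·-0.1417 - (-1.9)·1.0000 - (2.5)·2.0000) / (10.4) = -0.7243
  x3 = (-11 - (3.6)·-0.1417 - (2)·-0.7243 - (4)·2.0000) / (12.6) = -1.3525
  x4 = (1 - (2.2)·-0.1417 - (-3)·-0.7243 - (-4)·-1.3525) / (13.2) = -0.4751
Iteration 2:
  x1 = (7 - (-3.9)·-0.7243 - (3.5)·-1.3525 - (2.6)·-0.4751) / (12) = 0.8454
  x2 = (-5 - (4)·0.8454 - (-1.9)·-1.3525 - (2.5)·-0.4751) / (10.4) = -0.9388
  x3 = (-11 - (3.6)·0.8454 - (2)·-0.9388 - (4)·-0.4751) / (12.6) = -0.8147
  x4 = (1 - (2.2)·0.8454 - (-3)·-0.9388 - (-4)·-0.8147) / (13.2) = -0.5254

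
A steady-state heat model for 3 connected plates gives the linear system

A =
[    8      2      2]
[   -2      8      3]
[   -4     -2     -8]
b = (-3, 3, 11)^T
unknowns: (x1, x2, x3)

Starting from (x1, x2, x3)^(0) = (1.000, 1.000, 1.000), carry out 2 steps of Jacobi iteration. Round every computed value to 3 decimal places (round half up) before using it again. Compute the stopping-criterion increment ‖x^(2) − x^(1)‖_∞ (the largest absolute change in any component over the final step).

1.125

Iteration 1:
  x1 = (-3 - (2)·1.000 - (2)·1.000) / (8) = -0.875
  x2 = (3 - (-2)·1.000 - (3)·1.000) / (8) = 0.250
  x3 = (11 - (-4)·1.000 - (-2)·1.000) / (-8) = -2.125
Iteration 2:
  x1 = (-3 - (2)·0.250 - (2)·-2.125) / (8) = 0.094
  x2 = (3 - (-2)·-0.875 - (3)·-2.125) / (8) = 0.953
  x3 = (11 - (-4)·-0.875 - (-2)·0.250) / (-8) = -1.000
Change: (0.969, 0.703, 1.125) → max |·| = 1.125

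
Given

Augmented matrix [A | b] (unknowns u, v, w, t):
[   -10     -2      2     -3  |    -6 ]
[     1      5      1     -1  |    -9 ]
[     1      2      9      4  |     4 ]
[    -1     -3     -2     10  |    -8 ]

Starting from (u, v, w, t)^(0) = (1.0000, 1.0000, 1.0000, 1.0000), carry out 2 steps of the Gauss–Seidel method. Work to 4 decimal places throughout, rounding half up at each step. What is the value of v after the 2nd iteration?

Iteration 1:
  u = (-6 - (-2)·1.0000 - (2)·1.0000 - (-3)·1.0000) / (-10) = 0.3000
  v = (-9 - (1)·0.3000 - (1)·1.0000 - (-1)·1.0000) / (5) = -1.8600
  w = (4 - (1)·0.3000 - (2)·-1.8600 - (4)·1.0000) / (9) = 0.3800
  t = (-8 - (-1)·0.3000 - (-3)·-1.8600 - (-2)·0.3800) / (10) = -1.2520
Iteration 2:
  u = (-6 - (-2)·-1.8600 - (2)·0.3800 - (-3)·-1.2520) / (-10) = 1.4236
  v = (-9 - (1)·1.4236 - (1)·0.3800 - (-1)·-1.2520) / (5) = -2.4111
  w = (4 - (1)·1.4236 - (2)·-2.4111 - (4)·-1.2520) / (9) = 1.3785
  t = (-8 - (-1)·1.4236 - (-3)·-2.4111 - (-2)·1.3785) / (10) = -1.1053

-2.4111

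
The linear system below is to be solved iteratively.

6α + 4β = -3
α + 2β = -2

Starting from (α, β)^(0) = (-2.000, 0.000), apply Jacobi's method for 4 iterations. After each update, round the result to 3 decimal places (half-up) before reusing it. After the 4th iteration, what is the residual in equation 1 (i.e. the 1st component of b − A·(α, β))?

1.000

Iteration 1:
  α = (-3 - (4)·0.000) / (6) = -0.500
  β = (-2 - (1)·-2.000) / (2) = 0.000
Iteration 2:
  α = (-3 - (4)·0.000) / (6) = -0.500
  β = (-2 - (1)·-0.500) / (2) = -0.750
Iteration 3:
  α = (-3 - (4)·-0.750) / (6) = 0.000
  β = (-2 - (1)·-0.500) / (2) = -0.750
Iteration 4:
  α = (-3 - (4)·-0.750) / (6) = 0.000
  β = (-2 - (1)·0.000) / (2) = -1.000
Residual b − A·x = (1.000, 0.000)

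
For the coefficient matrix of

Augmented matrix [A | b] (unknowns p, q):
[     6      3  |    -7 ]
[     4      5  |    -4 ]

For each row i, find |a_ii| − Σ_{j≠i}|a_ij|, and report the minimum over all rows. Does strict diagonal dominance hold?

row 1: |6| − (3) = 3
row 2: |5| − (4) = 1
minimum over rows = 1 → strictly diagonally dominant (convergence guaranteed)

1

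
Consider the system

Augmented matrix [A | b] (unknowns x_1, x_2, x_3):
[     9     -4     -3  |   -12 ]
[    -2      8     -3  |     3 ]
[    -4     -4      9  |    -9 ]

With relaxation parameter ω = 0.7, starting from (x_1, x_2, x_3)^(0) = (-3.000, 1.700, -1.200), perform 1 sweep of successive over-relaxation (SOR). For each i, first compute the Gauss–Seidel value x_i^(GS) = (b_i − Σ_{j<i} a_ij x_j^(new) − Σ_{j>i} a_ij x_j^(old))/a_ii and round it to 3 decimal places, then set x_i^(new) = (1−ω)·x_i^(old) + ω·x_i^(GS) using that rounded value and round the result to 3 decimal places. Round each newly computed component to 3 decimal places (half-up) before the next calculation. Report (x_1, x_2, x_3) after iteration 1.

Iteration 1:
  x_1: GS value = (-12 - (-4)·1.700 - (-3)·-1.200) / (9) = -0.978;  x_1 ← (1−ω)·-3.000 + ω·-0.978 = -1.585
  x_2: GS value = (3 - (-2)·-1.585 - (-3)·-1.200) / (8) = -0.471;  x_2 ← (1−ω)·1.700 + ω·-0.471 = 0.180
  x_3: GS value = (-9 - (-4)·-1.585 - (-4)·0.180) / (9) = -1.624;  x_3 ← (1−ω)·-1.200 + ω·-1.624 = -1.497

(-1.585, 0.180, -1.497)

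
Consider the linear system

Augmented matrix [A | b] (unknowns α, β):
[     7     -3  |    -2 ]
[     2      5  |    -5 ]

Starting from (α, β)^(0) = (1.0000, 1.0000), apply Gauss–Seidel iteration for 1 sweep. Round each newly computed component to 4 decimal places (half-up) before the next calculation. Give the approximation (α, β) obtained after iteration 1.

(0.1429, -1.0572)

Iteration 1:
  α = (-2 - (-3)·1.0000) / (7) = 0.1429
  β = (-5 - (2)·0.1429) / (5) = -1.0572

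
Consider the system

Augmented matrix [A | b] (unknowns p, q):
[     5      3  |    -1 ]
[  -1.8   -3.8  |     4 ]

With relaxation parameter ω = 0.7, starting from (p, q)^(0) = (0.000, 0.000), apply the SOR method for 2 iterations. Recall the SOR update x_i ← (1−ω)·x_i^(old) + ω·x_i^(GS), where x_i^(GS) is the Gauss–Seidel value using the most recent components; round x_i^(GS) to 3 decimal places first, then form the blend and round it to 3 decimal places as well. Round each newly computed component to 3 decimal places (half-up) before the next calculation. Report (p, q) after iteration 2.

Iteration 1:
  p: GS value = (-1 - (3)·0.000) / (5) = -0.200;  p ← (1−ω)·0.000 + ω·-0.200 = -0.140
  q: GS value = (4 - (-1.8)·-0.140) / (-3.8) = -0.986;  q ← (1−ω)·0.000 + ω·-0.986 = -0.690
Iteration 2:
  p: GS value = (-1 - (3)·-0.690) / (5) = 0.214;  p ← (1−ω)·-0.140 + ω·0.214 = 0.108
  q: GS value = (4 - (-1.8)·0.108) / (-3.8) = -1.104;  q ← (1−ω)·-0.690 + ω·-1.104 = -0.980

(0.108, -0.980)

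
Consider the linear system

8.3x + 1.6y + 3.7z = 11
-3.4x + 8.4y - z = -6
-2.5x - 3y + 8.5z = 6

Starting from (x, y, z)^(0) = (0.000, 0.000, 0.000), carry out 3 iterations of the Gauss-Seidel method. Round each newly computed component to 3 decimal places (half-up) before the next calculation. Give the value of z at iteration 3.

0.916

Iteration 1:
  x = (11 - (1.6)·0.000 - (3.7)·0.000) / (8.3) = 1.325
  y = (-6 - (-3.4)·1.325 - (-1)·0.000) / (8.4) = -0.178
  z = (6 - (-2.5)·1.325 - (-3)·-0.178) / (8.5) = 1.033
Iteration 2:
  x = (11 - (1.6)·-0.178 - (3.7)·1.033) / (8.3) = 0.899
  y = (-6 - (-3.4)·0.899 - (-1)·1.033) / (8.4) = -0.227
  z = (6 - (-2.5)·0.899 - (-3)·-0.227) / (8.5) = 0.890
Iteration 3:
  x = (11 - (1.6)·-0.227 - (3.7)·0.890) / (8.3) = 0.972
  y = (-6 - (-3.4)·0.972 - (-1)·0.890) / (8.4) = -0.215
  z = (6 - (-2.5)·0.972 - (-3)·-0.215) / (8.5) = 0.916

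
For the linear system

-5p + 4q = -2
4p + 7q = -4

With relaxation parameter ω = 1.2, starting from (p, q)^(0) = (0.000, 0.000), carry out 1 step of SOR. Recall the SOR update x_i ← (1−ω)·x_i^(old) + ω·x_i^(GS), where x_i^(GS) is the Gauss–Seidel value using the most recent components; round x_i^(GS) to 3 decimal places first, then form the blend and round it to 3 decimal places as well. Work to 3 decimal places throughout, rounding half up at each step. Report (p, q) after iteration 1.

Iteration 1:
  p: GS value = (-2 - (4)·0.000) / (-5) = 0.400;  p ← (1−ω)·0.000 + ω·0.400 = 0.480
  q: GS value = (-4 - (4)·0.480) / (7) = -0.846;  q ← (1−ω)·0.000 + ω·-0.846 = -1.015

(0.480, -1.015)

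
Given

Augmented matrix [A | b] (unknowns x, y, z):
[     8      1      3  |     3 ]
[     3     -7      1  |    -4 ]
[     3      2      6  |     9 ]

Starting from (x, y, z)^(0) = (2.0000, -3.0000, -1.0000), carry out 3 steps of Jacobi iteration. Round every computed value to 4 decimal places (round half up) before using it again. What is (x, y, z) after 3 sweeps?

(0.0257, 0.4949, 1.2515)

Iteration 1:
  x = (3 - (1)·-3.0000 - (3)·-1.0000) / (8) = 1.1250
  y = (-4 - (3)·2.0000 - (1)·-1.0000) / (-7) = 1.2857
  z = (9 - (3)·2.0000 - (2)·-3.0000) / (6) = 1.5000
Iteration 2:
  x = (3 - (1)·1.2857 - (3)·1.5000) / (8) = -0.3482
  y = (-4 - (3)·1.1250 - (1)·1.5000) / (-7) = 1.2679
  z = (9 - (3)·1.1250 - (2)·1.2857) / (6) = 0.5089
Iteration 3:
  x = (3 - (1)·1.2679 - (3)·0.5089) / (8) = 0.0257
  y = (-4 - (3)·-0.3482 - (1)·0.5089) / (-7) = 0.4949
  z = (9 - (3)·-0.3482 - (2)·1.2679) / (6) = 1.2515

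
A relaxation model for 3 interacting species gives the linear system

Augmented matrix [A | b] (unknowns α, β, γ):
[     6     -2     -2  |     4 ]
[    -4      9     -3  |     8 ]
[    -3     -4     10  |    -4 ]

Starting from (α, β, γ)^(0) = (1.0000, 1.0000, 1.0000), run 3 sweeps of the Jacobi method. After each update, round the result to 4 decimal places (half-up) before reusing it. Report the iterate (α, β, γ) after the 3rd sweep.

Iteration 1:
  α = (4 - (-2)·1.0000 - (-2)·1.0000) / (6) = 1.3333
  β = (8 - (-4)·1.0000 - (-3)·1.0000) / (9) = 1.6667
  γ = (-4 - (-3)·1.0000 - (-4)·1.0000) / (10) = 0.3000
Iteration 2:
  α = (4 - (-2)·1.6667 - (-2)·0.3000) / (6) = 1.3222
  β = (8 - (-4)·1.3333 - (-3)·0.3000) / (9) = 1.5815
  γ = (-4 - (-3)·1.3333 - (-4)·1.6667) / (10) = 0.6667
Iteration 3:
  α = (4 - (-2)·1.5815 - (-2)·0.6667) / (6) = 1.4161
  β = (8 - (-4)·1.3222 - (-3)·0.6667) / (9) = 1.6988
  γ = (-4 - (-3)·1.3222 - (-4)·1.5815) / (10) = 0.6293

(1.4161, 1.6988, 0.6293)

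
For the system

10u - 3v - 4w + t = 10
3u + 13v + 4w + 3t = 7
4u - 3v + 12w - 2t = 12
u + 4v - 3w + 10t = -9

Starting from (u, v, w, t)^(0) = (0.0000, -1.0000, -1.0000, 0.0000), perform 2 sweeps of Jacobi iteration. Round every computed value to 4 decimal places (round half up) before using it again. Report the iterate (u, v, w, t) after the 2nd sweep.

(1.6339, 0.4231, 0.9782, -1.0435)

Iteration 1:
  u = (10 - (-3)·-1.0000 - (-4)·-1.0000 - (1)·0.0000) / (10) = 0.3000
  v = (7 - (3)·0.0000 - (4)·-1.0000 - (3)·0.0000) / (13) = 0.8462
  w = (12 - (4)·0.0000 - (-3)·-1.0000 - (-2)·0.0000) / (12) = 0.7500
  t = (-9 - (1)·0.0000 - (4)·-1.0000 - (-3)·-1.0000) / (10) = -0.8000
Iteration 2:
  u = (10 - (-3)·0.8462 - (-4)·0.7500 - (1)·-0.8000) / (10) = 1.6339
  v = (7 - (3)·0.3000 - (4)·0.7500 - (3)·-0.8000) / (13) = 0.4231
  w = (12 - (4)·0.3000 - (-3)·0.8462 - (-2)·-0.8000) / (12) = 0.9782
  t = (-9 - (1)·0.3000 - (4)·0.8462 - (-3)·0.7500) / (10) = -1.0435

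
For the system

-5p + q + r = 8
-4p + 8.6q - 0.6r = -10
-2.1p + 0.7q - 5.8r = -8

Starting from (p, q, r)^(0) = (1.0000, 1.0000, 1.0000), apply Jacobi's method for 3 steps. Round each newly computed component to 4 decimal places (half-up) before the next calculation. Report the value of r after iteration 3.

Iteration 1:
  p = (8 - (1)·1.0000 - (1)·1.0000) / (-5) = -1.2000
  q = (-10 - (-4)·1.0000 - (-0.6)·1.0000) / (8.6) = -0.6279
  r = (-8 - (-2.1)·1.0000 - (0.7)·1.0000) / (-5.8) = 1.1379
Iteration 2:
  p = (8 - (1)·-0.6279 - (1)·1.1379) / (-5) = -1.4980
  q = (-10 - (-4)·-1.2000 - (-0.6)·1.1379) / (8.6) = -1.6415
  r = (-8 - (-2.1)·-1.2000 - (0.7)·-0.6279) / (-5.8) = 1.7380
Iteration 3:
  p = (8 - (1)·-1.6415 - (1)·1.7380) / (-5) = -1.5807
  q = (-10 - (-4)·-1.4980 - (-0.6)·1.7380) / (8.6) = -1.7383
  r = (-8 - (-2.1)·-1.4980 - (0.7)·-1.6415) / (-5.8) = 1.7236

1.7236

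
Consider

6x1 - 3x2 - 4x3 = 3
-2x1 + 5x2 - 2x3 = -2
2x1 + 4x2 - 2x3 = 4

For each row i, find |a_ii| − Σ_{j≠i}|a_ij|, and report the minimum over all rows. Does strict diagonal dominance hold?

row 1: |6| − (3+4) = -1
row 2: |5| − (2+2) = 1
row 3: |-2| − (2+4) = -4
minimum over rows = -4 → not strictly diagonally dominant

-4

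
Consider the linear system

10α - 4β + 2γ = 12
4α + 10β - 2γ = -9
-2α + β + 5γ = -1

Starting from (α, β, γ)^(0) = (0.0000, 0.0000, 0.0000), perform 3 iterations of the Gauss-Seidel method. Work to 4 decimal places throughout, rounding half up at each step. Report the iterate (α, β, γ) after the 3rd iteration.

Iteration 1:
  α = (12 - (-4)·0.0000 - (2)·0.0000) / (10) = 1.2000
  β = (-9 - (4)·1.2000 - (-2)·0.0000) / (10) = -1.3800
  γ = (-1 - (-2)·1.2000 - (1)·-1.3800) / (5) = 0.5560
Iteration 2:
  α = (12 - (-4)·-1.3800 - (2)·0.5560) / (10) = 0.5368
  β = (-9 - (4)·0.5368 - (-2)·0.5560) / (10) = -1.0035
  γ = (-1 - (-2)·0.5368 - (1)·-1.0035) / (5) = 0.2154
Iteration 3:
  α = (12 - (-4)·-1.0035 - (2)·0.2154) / (10) = 0.7555
  β = (-9 - (4)·0.7555 - (-2)·0.2154) / (10) = -1.1591
  γ = (-1 - (-2)·0.7555 - (1)·-1.1591) / (5) = 0.3340

(0.7555, -1.1591, 0.3340)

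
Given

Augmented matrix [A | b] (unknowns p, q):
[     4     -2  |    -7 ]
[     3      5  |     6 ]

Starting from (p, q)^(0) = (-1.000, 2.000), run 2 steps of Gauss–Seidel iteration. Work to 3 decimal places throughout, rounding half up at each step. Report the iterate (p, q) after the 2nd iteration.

(-0.925, 1.755)

Iteration 1:
  p = (-7 - (-2)·2.000) / (4) = -0.750
  q = (6 - (3)·-0.750) / (5) = 1.650
Iteration 2:
  p = (-7 - (-2)·1.650) / (4) = -0.925
  q = (6 - (3)·-0.925) / (5) = 1.755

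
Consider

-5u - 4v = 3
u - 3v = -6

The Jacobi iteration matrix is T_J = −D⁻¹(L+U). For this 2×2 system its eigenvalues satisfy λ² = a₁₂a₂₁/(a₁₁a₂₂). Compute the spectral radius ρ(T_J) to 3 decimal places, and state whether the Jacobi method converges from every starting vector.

a₁₂a₂₁/(a₁₁a₂₂) = (-4)·(1) / ((-5)·(-3)) = -0.266667
ρ = √|-0.266667| = √0.266667 = 0.516
ρ < 1, so Jacobi converges

0.516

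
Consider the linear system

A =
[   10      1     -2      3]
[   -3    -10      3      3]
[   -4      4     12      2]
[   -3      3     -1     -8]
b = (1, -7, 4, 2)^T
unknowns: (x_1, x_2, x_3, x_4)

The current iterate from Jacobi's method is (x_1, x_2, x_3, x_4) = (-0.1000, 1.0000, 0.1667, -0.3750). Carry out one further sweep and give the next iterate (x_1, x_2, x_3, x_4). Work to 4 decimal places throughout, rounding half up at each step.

(0.1458, 0.6675, 0.0292, 0.1417)

One sweep:
  x_1 = (1 - (1)·1.0000 - (-2)·0.1667 - (3)·-0.3750) / (10) = 0.1458
  x_2 = (-7 - (-3)·-0.1000 - (3)·0.1667 - (3)·-0.3750) / (-10) = 0.6675
  x_3 = (4 - (-4)·-0.1000 - (4)·1.0000 - (2)·-0.3750) / (12) = 0.0292
  x_4 = (2 - (-3)·-0.1000 - (3)·1.0000 - (-1)·0.1667) / (-8) = 0.1417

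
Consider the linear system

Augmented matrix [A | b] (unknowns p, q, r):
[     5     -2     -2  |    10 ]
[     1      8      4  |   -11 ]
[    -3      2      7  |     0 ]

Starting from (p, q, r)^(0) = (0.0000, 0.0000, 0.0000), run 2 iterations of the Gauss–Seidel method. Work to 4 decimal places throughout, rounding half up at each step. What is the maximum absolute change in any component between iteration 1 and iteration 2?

Iteration 1:
  p = (10 - (-2)·0.0000 - (-2)·0.0000) / (5) = 2.0000
  q = (-11 - (1)·2.0000 - (4)·0.0000) / (8) = -1.6250
  r = (0 - (-3)·2.0000 - (2)·-1.6250) / (7) = 1.3214
Iteration 2:
  p = (10 - (-2)·-1.6250 - (-2)·1.3214) / (5) = 1.8786
  q = (-11 - (1)·1.8786 - (4)·1.3214) / (8) = -2.2705
  r = (0 - (-3)·1.8786 - (2)·-2.2705) / (7) = 1.4538
Change: (-0.1214, -0.6455, 0.1324) → max |·| = 0.6455

0.6455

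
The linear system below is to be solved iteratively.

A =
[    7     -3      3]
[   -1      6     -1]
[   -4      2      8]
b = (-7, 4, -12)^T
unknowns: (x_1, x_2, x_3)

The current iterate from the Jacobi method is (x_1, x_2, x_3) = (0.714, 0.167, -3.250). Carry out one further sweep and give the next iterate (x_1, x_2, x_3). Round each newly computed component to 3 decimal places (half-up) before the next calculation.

One sweep:
  x_1 = (-7 - (-3)·0.167 - (3)·-3.250) / (7) = 0.464
  x_2 = (4 - (-1)·0.714 - (-1)·-3.250) / (6) = 0.244
  x_3 = (-12 - (-4)·0.714 - (2)·0.167) / (8) = -1.185

(0.464, 0.244, -1.185)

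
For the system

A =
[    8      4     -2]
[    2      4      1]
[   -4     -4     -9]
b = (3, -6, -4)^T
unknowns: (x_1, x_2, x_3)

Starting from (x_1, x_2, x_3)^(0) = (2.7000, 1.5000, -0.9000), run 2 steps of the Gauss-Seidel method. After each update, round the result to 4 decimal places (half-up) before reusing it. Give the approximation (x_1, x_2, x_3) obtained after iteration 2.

Iteration 1:
  x_1 = (3 - (4)·1.5000 - (-2)·-0.9000) / (8) = -0.6000
  x_2 = (-6 - (2)·-0.6000 - (1)·-0.9000) / (4) = -0.9750
  x_3 = (-4 - (-4)·-0.6000 - (-4)·-0.9750) / (-9) = 1.1444
Iteration 2:
  x_1 = (3 - (4)·-0.9750 - (-2)·1.1444) / (8) = 1.1486
  x_2 = (-6 - (2)·1.1486 - (1)·1.1444) / (4) = -2.3604
  x_3 = (-4 - (-4)·1.1486 - (-4)·-2.3604) / (-9) = 0.9830

(1.1486, -2.3604, 0.9830)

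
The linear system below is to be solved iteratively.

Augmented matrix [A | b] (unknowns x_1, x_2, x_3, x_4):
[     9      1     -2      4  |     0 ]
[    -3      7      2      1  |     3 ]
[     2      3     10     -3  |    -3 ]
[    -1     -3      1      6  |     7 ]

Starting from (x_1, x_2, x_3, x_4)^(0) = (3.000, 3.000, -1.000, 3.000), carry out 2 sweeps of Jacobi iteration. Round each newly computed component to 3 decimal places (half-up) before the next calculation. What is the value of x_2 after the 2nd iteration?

Iteration 1:
  x_1 = (0 - (1)·3.000 - (-2)·-1.000 - (4)·3.000) / (9) = -1.889
  x_2 = (3 - (-3)·3.000 - (2)·-1.000 - (1)·3.000) / (7) = 1.571
  x_3 = (-3 - (2)·3.000 - (3)·3.000 - (-3)·3.000) / (10) = -0.900
  x_4 = (7 - (-1)·3.000 - (-3)·3.000 - (1)·-1.000) / (6) = 3.333
Iteration 2:
  x_1 = (0 - (1)·1.571 - (-2)·-0.900 - (4)·3.333) / (9) = -1.856
  x_2 = (3 - (-3)·-1.889 - (2)·-0.900 - (1)·3.333) / (7) = -0.600
  x_3 = (-3 - (2)·-1.889 - (3)·1.571 - (-3)·3.333) / (10) = 0.606
  x_4 = (7 - (-1)·-1.889 - (-3)·1.571 - (1)·-0.900) / (6) = 1.787

-0.600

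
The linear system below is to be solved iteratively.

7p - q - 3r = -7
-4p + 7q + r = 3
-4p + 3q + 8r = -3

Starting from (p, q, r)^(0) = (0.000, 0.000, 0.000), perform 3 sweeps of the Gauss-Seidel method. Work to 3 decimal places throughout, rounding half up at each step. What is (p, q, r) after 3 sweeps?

(-1.451, -0.262, -1.002)

Iteration 1:
  p = (-7 - (-1)·0.000 - (-3)·0.000) / (7) = -1.000
  q = (3 - (-4)·-1.000 - (1)·0.000) / (7) = -0.143
  r = (-3 - (-4)·-1.000 - (3)·-0.143) / (8) = -0.821
Iteration 2:
  p = (-7 - (-1)·-0.143 - (-3)·-0.821) / (7) = -1.372
  q = (3 - (-4)·-1.372 - (1)·-0.821) / (7) = -0.238
  r = (-3 - (-4)·-1.372 - (3)·-0.238) / (8) = -0.972
Iteration 3:
  p = (-7 - (-1)·-0.238 - (-3)·-0.972) / (7) = -1.451
  q = (3 - (-4)·-1.451 - (1)·-0.972) / (7) = -0.262
  r = (-3 - (-4)·-1.451 - (3)·-0.262) / (8) = -1.002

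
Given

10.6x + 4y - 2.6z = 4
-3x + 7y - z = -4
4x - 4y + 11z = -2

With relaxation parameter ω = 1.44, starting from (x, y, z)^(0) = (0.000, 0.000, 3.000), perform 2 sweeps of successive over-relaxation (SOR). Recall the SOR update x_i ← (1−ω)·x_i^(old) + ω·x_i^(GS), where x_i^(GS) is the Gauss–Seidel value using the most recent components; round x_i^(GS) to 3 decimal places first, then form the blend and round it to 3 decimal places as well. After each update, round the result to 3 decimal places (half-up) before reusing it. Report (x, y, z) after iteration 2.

Iteration 1:
  x: GS value = (4 - (4)·0.000 - (-2.6)·3.000) / (10.6) = 1.113;  x ← (1−ω)·0.000 + ω·1.113 = 1.603
  y: GS value = (-4 - (-3)·1.603 - (-1)·3.000) / (7) = 0.544;  y ← (1−ω)·0.000 + ω·0.544 = 0.783
  z: GS value = (-2 - (4)·1.603 - (-4)·0.783) / (11) = -0.480;  z ← (1−ω)·3.000 + ω·-0.480 = -2.011
Iteration 2:
  x: GS value = (4 - (4)·0.783 - (-2.6)·-2.011) / (10.6) = -0.411;  x ← (1−ω)·1.603 + ω·-0.411 = -1.297
  y: GS value = (-4 - (-3)·-1.297 - (-1)·-2.011) / (7) = -1.415;  y ← (1−ω)·0.783 + ω·-1.415 = -2.382
  z: GS value = (-2 - (4)·-1.297 - (-4)·-2.382) / (11) = -0.576;  z ← (1−ω)·-2.011 + ω·-0.576 = 0.055

(-1.297, -2.382, 0.055)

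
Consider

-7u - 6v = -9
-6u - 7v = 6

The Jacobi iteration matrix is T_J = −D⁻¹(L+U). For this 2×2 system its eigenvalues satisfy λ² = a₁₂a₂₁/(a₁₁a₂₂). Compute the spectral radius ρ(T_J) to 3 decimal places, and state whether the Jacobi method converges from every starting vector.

0.857

a₁₂a₂₁/(a₁₁a₂₂) = (-6)·(-6) / ((-7)·(-7)) = 0.734694
ρ = √|0.734694| = √0.734694 = 0.857
ρ < 1, so Jacobi converges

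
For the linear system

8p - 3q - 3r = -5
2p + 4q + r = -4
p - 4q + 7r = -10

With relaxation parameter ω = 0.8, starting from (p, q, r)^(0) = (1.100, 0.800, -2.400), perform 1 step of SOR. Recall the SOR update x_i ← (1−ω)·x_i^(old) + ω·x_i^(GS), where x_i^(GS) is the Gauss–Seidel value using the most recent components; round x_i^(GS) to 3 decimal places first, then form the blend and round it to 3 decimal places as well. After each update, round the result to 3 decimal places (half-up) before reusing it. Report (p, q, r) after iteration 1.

Iteration 1:
  p: GS value = (-5 - (-3)·0.800 - (-3)·-2.400) / (8) = -1.225;  p ← (1−ω)·1.100 + ω·-1.225 = -0.760
  q: GS value = (-4 - (2)·-0.760 - (1)·-2.400) / (4) = -0.020;  q ← (1−ω)·0.800 + ω·-0.020 = 0.144
  r: GS value = (-10 - (1)·-0.760 - (-4)·0.144) / (7) = -1.238;  r ← (1−ω)·-2.400 + ω·-1.238 = -1.470

(-0.760, 0.144, -1.470)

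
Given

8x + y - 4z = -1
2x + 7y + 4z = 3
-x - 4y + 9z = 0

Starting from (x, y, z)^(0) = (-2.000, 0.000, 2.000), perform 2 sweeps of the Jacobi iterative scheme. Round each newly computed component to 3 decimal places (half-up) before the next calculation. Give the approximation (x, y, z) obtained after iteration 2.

(-0.218, 0.305, 0.034)

Iteration 1:
  x = (-1 - (1)·0.000 - (-4)·2.000) / (8) = 0.875
  y = (3 - (2)·-2.000 - (4)·2.000) / (7) = -0.143
  z = (0 - (-1)·-2.000 - (-4)·0.000) / (9) = -0.222
Iteration 2:
  x = (-1 - (1)·-0.143 - (-4)·-0.222) / (8) = -0.218
  y = (3 - (2)·0.875 - (4)·-0.222) / (7) = 0.305
  z = (0 - (-1)·0.875 - (-4)·-0.143) / (9) = 0.034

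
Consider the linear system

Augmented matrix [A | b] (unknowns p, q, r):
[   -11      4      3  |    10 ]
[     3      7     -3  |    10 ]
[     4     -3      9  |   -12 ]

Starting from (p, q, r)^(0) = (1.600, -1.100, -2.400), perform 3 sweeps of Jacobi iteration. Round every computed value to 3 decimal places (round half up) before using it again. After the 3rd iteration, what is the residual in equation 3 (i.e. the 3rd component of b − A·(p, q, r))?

Iteration 1:
  p = (10 - (4)·-1.100 - (3)·-2.400) / (-11) = -1.964
  q = (10 - (3)·1.600 - (-3)·-2.400) / (7) = -0.286
  r = (-12 - (4)·1.600 - (-3)·-1.100) / (9) = -2.411
Iteration 2:
  p = (10 - (4)·-0.286 - (3)·-2.411) / (-11) = -1.671
  q = (10 - (3)·-1.964 - (-3)·-2.411) / (7) = 1.237
  r = (-12 - (4)·-1.964 - (-3)·-0.286) / (9) = -0.556
Iteration 3:
  p = (10 - (4)·1.237 - (3)·-0.556) / (-11) = -0.611
  q = (10 - (3)·-1.671 - (-3)·-0.556) / (7) = 1.906
  r = (-12 - (4)·-1.671 - (-3)·1.237) / (9) = -0.178
Residual b − A·x = (-3.811, -2.043, -2.236)

-2.236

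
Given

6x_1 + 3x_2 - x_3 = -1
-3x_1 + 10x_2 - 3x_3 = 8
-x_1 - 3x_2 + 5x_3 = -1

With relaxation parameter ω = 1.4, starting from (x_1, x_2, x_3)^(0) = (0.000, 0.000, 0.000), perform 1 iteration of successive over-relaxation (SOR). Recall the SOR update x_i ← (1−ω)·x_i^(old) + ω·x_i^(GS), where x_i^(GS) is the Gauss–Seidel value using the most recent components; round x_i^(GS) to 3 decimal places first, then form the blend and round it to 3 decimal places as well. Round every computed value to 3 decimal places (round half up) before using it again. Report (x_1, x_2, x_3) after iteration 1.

(-0.234, 1.022, 0.512)

Iteration 1:
  x_1: GS value = (-1 - (3)·0.000 - (-1)·0.000) / (6) = -0.167;  x_1 ← (1−ω)·0.000 + ω·-0.167 = -0.234
  x_2: GS value = (8 - (-3)·-0.234 - (-3)·0.000) / (10) = 0.730;  x_2 ← (1−ω)·0.000 + ω·0.730 = 1.022
  x_3: GS value = (-1 - (-1)·-0.234 - (-3)·1.022) / (5) = 0.366;  x_3 ← (1−ω)·0.000 + ω·0.366 = 0.512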